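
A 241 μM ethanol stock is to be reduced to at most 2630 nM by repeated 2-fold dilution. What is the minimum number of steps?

7

Need 2ⁿ ≥ 91.6, so n ≥ log(91.6)/log(2) = 6.52.
Minimum whole steps: n = 7.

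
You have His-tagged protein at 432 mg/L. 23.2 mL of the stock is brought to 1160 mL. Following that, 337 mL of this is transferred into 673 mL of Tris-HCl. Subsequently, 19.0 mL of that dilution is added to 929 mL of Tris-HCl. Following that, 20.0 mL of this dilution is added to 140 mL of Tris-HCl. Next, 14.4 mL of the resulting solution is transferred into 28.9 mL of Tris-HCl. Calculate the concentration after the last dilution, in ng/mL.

2.40 ng/mL

Overall dilution factor = 50 × 2.997 × 49.89 × 8 × 3.007 = 1.80 × 10⁵.
432 mg/L / 1.80 × 10⁵ = 2.40 × 10⁻³ mg/L = 2.40 ng/mL.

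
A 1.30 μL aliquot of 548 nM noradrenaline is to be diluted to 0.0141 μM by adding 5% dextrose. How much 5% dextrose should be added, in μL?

49.2 μL

0.0141 μM = 14.1 nM.
V₂ = C₁V₁/C₂ = 548 × 1.30 / 14.1 = 50.5 μL.
Diluent to add = V₂ − V₁ = 50.5 − 1.30 = 49.2 μL.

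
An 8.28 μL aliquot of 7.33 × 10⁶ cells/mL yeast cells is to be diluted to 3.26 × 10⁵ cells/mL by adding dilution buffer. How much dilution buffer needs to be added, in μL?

V₂ = C₁V₁/C₂ = 7.33 × 10⁶ × 8.28 / 3.26 × 10⁵ = 186 μL.
Diluent to add = V₂ − V₁ = 186 − 8.28 = 178 μL.

178 μL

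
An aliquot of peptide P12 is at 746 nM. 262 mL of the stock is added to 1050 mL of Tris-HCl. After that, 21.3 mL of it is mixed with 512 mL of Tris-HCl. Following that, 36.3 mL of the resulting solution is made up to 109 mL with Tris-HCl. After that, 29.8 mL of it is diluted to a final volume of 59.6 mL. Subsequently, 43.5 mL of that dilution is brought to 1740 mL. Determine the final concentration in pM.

Overall dilution factor = 5.008 × 25.04 × 3.003 × 2 × 40 = 3.01 × 10⁴.
746 nM / 3.01 × 10⁴ = 0.0248 nM = 24.8 pM.

24.8 pM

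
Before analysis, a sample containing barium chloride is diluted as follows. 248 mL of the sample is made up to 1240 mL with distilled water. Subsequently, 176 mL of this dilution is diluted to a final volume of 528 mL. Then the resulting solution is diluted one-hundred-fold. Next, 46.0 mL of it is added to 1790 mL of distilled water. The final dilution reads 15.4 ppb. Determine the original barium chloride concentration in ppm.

922 ppm

Overall dilution factor = 5 × 3 × 100 × 39.91 = 5.99 × 10⁴.
Original = 15.4 ppb × 5.99 × 10⁴ = 9.22 × 10⁵ ppb = 922 ppm.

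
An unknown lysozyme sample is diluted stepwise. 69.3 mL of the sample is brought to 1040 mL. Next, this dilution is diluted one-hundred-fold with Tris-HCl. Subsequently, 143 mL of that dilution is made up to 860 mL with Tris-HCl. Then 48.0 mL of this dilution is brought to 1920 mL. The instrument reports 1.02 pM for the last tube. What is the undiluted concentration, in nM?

368 nM

Overall dilution factor = 15.01 × 100 × 6.014 × 40 = 3.61 × 10⁵.
Original = 1.02 pM × 3.61 × 10⁵ = 3.68 × 10⁵ pM = 368 nM.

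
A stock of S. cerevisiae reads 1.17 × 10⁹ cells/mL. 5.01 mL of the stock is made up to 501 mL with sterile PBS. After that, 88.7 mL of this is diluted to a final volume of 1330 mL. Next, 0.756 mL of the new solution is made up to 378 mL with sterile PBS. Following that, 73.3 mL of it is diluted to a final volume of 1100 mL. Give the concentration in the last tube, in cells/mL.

Overall dilution factor = 100 × 14.99 × 500 × 15.01 = 1.13 × 10⁷.
1.17 × 10⁹ cells/mL / 1.13 × 10⁷ = 104 cells/mL.

104 cells/mL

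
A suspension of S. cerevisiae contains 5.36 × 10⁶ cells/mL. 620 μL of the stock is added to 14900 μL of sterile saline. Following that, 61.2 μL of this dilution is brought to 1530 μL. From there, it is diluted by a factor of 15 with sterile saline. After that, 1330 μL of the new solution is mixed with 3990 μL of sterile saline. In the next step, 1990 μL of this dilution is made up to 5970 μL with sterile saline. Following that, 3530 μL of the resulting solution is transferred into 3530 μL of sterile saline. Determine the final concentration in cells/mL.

Overall dilution factor = 25.03 × 25 × 15 × 4 × 3 × 2 = 2.25 × 10⁵.
5.36 × 10⁶ cells/mL / 2.25 × 10⁵ = 23.8 cells/mL.

23.8 cells/mL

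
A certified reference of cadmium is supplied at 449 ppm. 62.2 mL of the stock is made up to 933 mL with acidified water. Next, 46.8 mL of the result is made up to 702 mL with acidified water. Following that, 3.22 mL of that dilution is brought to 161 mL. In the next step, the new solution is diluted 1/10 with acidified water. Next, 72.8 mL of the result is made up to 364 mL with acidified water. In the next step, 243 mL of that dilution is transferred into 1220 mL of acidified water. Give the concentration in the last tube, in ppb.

Overall dilution factor = 15 × 15 × 50 × 10 × 5 × 6.021 = 3.39 × 10⁶.
449 ppm / 3.39 × 10⁶ = 1.33 × 10⁻⁴ ppm = 0.133 ppb.

0.133 ppb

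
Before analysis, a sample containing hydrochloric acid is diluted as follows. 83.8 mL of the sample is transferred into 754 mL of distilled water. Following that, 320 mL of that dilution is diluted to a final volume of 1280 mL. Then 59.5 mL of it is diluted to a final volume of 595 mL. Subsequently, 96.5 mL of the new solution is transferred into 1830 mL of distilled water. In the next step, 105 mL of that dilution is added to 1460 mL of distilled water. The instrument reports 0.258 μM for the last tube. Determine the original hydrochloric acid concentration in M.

0.0307 M

Overall dilution factor = 9.998 × 4 × 10 × 19.96 × 14.90 = 1.19 × 10⁵.
Original = 0.258 μM × 1.19 × 10⁵ = 3.07 × 10⁴ μM = 0.0307 M.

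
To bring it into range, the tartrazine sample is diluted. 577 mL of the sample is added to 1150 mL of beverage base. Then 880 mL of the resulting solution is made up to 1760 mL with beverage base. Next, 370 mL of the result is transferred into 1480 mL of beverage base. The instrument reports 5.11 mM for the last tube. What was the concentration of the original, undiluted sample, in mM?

153 mM

Overall dilution factor = 2.993 × 2 × 5 = 29.9.
Original = 5.11 mM × 29.9 = 153 mM.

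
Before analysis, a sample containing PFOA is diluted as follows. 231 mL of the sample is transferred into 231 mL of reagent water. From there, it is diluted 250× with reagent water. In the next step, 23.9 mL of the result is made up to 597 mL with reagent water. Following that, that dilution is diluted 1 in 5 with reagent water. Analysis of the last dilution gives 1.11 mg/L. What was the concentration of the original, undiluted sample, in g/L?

Overall dilution factor = 2 × 250 × 24.98 × 5 = 6.24 × 10⁴.
Original = 1.11 mg/L × 6.24 × 10⁴ = 6.93 × 10⁴ mg/L = 69.3 g/L.

69.3 g/L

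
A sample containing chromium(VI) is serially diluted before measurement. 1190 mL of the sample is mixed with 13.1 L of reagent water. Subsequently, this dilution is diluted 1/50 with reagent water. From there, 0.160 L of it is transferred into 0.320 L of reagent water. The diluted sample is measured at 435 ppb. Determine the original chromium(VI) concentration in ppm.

784 ppm

Overall dilution factor = 12.01 × 50 × 3 = 1801.
Original = 435 ppb × 1801 = 7.84 × 10⁵ ppb = 784 ppm.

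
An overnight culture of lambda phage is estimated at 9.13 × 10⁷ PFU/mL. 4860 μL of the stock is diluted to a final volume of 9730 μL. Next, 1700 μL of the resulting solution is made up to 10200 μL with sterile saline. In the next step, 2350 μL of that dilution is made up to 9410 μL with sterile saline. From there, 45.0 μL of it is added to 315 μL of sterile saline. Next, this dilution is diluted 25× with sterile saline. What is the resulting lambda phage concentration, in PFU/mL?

Overall dilution factor = 2.002 × 6 × 4.004 × 8 × 25 = 9620.
9.13 × 10⁷ PFU/mL / 9620 = 9490 PFU/mL.

9490 PFU/mL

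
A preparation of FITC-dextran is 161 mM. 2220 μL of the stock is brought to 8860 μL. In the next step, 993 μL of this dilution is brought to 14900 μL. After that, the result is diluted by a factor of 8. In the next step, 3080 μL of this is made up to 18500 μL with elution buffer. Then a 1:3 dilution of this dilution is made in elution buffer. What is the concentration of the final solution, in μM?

18.6 μM

Overall dilution factor = 3.991 × 15.01 × 8 × 6.006 × 3 = 8633.
161 mM / 8633 = 0.0186 mM = 18.6 μM.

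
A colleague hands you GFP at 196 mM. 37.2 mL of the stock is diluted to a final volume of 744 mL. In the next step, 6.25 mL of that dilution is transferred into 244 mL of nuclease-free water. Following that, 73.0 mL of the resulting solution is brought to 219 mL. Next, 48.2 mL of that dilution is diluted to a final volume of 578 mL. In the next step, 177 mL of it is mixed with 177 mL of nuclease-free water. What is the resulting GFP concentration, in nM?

3400 nM

Overall dilution factor = 20 × 40.04 × 3 × 11.99 × 2 = 5.76 × 10⁴.
196 mM / 5.76 × 10⁴ = 3.40 × 10⁻³ mM = 3400 nM.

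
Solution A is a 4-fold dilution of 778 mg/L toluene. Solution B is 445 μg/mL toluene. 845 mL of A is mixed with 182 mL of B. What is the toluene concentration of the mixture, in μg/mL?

239 μg/mL

C_A = 778 mg/L / 4 = 194 mg/L.
C_B = 445 μg/mL = 445 mg/L.
C_mix = (C_A·V_A + C_B·V_B)/(V_A + V_B) = (194×845 + 445×182) / 1027 = 239 mg/L = 239 μg/mL.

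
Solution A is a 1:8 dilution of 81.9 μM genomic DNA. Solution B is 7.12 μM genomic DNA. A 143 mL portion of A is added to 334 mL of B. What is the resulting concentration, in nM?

8050 nM

C_A = 81.9 μM / 8 = 10.2 μM.
C_mix = (C_A·V_A + C_B·V_B)/(V_A + V_B) = (10.2×143 + 7.12×334) / 477.0 = 8.05 μM = 8050 nM.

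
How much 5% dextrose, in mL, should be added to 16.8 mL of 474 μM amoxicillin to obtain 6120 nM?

6120 nM = 6.12 μM.
V₂ = C₁V₁/C₂ = 474 × 16.8 / 6.12 = 1301 mL.
Diluent to add = V₂ − V₁ = 1301 − 16.8 = 1280 mL.

1280 mL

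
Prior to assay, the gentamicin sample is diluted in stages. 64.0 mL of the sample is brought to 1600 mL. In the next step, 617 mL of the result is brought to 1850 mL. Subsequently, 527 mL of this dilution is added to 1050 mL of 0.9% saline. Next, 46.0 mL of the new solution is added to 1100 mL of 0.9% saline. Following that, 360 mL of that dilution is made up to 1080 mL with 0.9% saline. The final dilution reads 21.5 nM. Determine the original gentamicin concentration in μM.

360 μM

Overall dilution factor = 25 × 2.998 × 2.992 × 24.91 × 3 = 1.68 × 10⁴.
Original = 21.5 nM × 1.68 × 10⁴ = 3.60 × 10⁵ nM = 360 μM.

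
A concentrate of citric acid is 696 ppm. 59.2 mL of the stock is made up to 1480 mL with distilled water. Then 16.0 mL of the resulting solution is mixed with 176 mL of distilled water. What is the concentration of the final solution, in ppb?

2320 ppb

Overall dilution factor = 25 × 12 = 300.
696 ppm / 300 = 2.32 ppm = 2320 ppb.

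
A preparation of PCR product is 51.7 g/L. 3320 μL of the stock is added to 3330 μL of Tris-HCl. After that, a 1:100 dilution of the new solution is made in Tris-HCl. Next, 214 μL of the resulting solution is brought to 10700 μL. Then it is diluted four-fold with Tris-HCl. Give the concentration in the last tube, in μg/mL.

Overall dilution factor = 2.003 × 100 × 50 × 4 = 4.01 × 10⁴.
51.7 g/L / 4.01 × 10⁴ = 1.29 × 10⁻³ g/L = 1.29 μg/mL.

1.29 μg/mL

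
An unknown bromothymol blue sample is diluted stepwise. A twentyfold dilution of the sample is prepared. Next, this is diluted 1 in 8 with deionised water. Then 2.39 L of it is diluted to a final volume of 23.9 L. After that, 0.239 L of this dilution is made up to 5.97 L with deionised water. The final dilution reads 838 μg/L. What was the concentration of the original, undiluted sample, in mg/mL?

Overall dilution factor = 20 × 8 × 10 × 24.98 = 4.00 × 10⁴.
Original = 838 μg/L × 4.00 × 10⁴ = 3.35 × 10⁷ μg/L = 33.5 mg/mL.

33.5 mg/mL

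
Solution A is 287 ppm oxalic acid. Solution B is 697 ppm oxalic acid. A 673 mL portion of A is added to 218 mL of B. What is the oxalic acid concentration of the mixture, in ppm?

C_mix = (C_A·V_A + C_B·V_B)/(V_A + V_B) = (287×673 + 697×218) / 891.0 = 387 ppm.

387 ppm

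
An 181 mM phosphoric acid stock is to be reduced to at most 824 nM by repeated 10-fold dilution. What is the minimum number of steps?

6

Need 10ⁿ ≥ 2.20 × 10⁵, so n ≥ log(2.20 × 10⁵)/log(10) = 5.34.
Minimum whole steps: n = 6.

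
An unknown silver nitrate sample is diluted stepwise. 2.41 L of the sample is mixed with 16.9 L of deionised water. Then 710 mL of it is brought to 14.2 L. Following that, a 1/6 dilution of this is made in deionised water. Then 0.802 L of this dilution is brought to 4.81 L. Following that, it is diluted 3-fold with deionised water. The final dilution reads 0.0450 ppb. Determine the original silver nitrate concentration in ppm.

0.778 ppm

Overall dilution factor = 8.012 × 20 × 6 × 5.998 × 3 = 1.73 × 10⁴.
Original = 0.0450 ppb × 1.73 × 10⁴ = 778 ppb = 0.778 ppm.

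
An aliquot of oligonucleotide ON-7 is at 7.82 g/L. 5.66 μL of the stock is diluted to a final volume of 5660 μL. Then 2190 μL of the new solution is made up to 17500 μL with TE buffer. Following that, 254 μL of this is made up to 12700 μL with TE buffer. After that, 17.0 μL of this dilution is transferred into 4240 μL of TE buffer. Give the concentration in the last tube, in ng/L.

Overall dilution factor = 1000 × 7.991 × 50 × 250.4 = 1.00 × 10⁸.
7.82 g/L / 1.00 × 10⁸ = 7.82 × 10⁻⁸ g/L = 78.2 ng/L.

78.2 ng/L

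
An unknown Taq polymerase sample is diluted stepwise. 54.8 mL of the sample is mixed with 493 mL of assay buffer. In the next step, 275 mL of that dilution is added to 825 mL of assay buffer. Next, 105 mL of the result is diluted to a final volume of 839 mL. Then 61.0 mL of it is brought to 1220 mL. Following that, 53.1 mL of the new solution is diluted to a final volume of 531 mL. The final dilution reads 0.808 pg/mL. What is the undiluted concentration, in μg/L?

51.6 μg/L

Overall dilution factor = 9.996 × 4 × 7.990 × 20 × 10 = 6.39 × 10⁴.
Original = 0.808 pg/mL × 6.39 × 10⁴ = 5.16 × 10⁴ pg/mL = 51.6 μg/L.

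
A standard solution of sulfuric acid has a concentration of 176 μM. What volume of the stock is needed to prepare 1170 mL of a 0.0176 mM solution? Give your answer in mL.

0.0176 mM = 17.6 μM.
V₁ = C₂V₂/C₁ = 17.6 × 1170 / 176 = 117 mL.

117 mL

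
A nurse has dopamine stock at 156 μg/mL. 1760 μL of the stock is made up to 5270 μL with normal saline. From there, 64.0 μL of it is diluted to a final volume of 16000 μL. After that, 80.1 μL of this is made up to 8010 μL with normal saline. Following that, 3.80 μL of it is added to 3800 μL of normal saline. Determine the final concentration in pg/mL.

2.08 pg/mL

Overall dilution factor = 2.994 × 250 × 100 × 1001 = 7.49 × 10⁷.
156 μg/mL / 7.49 × 10⁷ = 2.08 × 10⁻⁶ μg/mL = 2.08 pg/mL.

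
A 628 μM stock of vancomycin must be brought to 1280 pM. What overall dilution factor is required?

Factor = C₀/C_target = 628 μM / 1280 pM = 4.91 × 10⁵.

4.91 × 10⁵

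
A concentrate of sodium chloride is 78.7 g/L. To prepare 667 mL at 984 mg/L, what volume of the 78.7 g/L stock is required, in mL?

8.34 mL

984 mg/L = 0.984 g/L.
V₁ = C₂V₂/C₁ = 0.984 × 667 / 78.7 = 8.34 mL.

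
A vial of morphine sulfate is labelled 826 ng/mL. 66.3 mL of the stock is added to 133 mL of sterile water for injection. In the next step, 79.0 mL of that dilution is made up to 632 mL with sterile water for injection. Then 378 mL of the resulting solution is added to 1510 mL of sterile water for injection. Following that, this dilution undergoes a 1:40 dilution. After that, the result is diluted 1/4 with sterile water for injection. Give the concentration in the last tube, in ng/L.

43.0 ng/L

Overall dilution factor = 3.006 × 8 × 4.995 × 40 × 4 = 1.92 × 10⁴.
826 ng/mL / 1.92 × 10⁴ = 0.0430 ng/mL = 43.0 ng/L.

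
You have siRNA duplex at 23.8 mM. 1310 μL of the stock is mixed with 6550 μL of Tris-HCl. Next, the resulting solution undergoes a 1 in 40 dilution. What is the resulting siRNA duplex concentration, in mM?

Overall dilution factor = 6 × 40 = 240.
23.8 mM / 240 = 0.0992 mM.

0.0992 mM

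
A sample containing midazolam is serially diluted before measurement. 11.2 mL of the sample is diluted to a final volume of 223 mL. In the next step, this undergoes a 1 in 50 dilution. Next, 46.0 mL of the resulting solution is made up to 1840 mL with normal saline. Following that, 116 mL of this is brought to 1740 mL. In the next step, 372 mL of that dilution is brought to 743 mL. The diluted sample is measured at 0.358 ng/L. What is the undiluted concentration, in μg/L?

427 μg/L

Overall dilution factor = 19.91 × 50 × 40 × 15 × 1.997 = 1.19 × 10⁶.
Original = 0.358 ng/L × 1.19 × 10⁶ = 4.27 × 10⁵ ng/L = 427 μg/L.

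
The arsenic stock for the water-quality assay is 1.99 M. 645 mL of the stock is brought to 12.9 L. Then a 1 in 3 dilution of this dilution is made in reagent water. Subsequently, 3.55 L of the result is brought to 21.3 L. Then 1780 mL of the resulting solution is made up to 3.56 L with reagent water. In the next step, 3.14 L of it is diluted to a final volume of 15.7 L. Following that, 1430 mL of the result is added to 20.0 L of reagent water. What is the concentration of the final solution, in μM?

36.9 μM

Overall dilution factor = 20 × 3 × 6 × 2 × 5 × 14.99 = 5.39 × 10⁴.
1.99 M / 5.39 × 10⁴ = 3.69 × 10⁻⁵ M = 36.9 μM.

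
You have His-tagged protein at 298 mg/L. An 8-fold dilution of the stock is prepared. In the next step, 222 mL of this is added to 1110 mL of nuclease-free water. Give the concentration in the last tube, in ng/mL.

Overall dilution factor = 8 × 6 = 48.0.
298 mg/L / 48.0 = 6.21 mg/L = 6210 ng/mL.

6210 ng/mL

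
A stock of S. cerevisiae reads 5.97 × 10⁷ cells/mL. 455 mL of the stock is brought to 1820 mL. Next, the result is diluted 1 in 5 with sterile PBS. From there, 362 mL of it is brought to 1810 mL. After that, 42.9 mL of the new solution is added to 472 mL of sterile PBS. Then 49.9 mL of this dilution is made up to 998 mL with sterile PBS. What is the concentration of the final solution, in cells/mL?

Overall dilution factor = 4 × 5 × 5 × 12.00 × 20 = 2.40 × 10⁴.
5.97 × 10⁷ cells/mL / 2.40 × 10⁴ = 2490 cells/mL.

2490 cells/mL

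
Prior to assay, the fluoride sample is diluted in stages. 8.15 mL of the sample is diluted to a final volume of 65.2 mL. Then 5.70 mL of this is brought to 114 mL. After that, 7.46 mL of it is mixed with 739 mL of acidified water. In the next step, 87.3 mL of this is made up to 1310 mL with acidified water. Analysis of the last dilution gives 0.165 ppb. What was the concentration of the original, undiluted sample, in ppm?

Overall dilution factor = 8 × 20 × 100.1 × 15.01 = 2.40 × 10⁵.
Original = 0.165 ppb × 2.40 × 10⁵ = 3.96 × 10⁴ ppb = 39.6 ppm.

39.6 ppm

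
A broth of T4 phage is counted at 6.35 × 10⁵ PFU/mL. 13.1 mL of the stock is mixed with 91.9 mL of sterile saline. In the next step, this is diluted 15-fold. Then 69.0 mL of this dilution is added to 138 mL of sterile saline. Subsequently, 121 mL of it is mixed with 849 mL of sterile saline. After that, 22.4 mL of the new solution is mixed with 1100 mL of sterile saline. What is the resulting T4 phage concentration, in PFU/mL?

Overall dilution factor = 8.015 × 15 × 3 × 8.017 × 50.11 = 1.45 × 10⁵.
6.35 × 10⁵ PFU/mL / 1.45 × 10⁵ = 4.38 PFU/mL.

4.38 PFU/mL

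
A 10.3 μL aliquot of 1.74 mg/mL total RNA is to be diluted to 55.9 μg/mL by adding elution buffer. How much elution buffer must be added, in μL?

55.9 μg/mL = 0.0559 mg/mL.
V₂ = C₁V₁/C₂ = 1.74 × 10.3 / 0.0559 = 321 μL.
Diluent to add = V₂ − V₁ = 321 − 10.3 = 310 μL.

310 μL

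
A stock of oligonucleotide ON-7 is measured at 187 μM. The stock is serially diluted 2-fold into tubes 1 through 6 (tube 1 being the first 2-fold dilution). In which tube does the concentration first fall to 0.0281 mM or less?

Tube n has concentration 187 μM / 2ⁿ.
Need 2ⁿ ≥ 187 μM / 0.0281 mM = 6.65, so n ≥ 2.73.
First such tube: n = 3.

tube 3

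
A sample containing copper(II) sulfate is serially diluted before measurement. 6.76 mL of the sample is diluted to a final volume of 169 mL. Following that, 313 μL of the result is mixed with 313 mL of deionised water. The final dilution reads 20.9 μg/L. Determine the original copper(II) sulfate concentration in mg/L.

523 mg/L

Overall dilution factor = 25 × 1001 = 2.50 × 10⁴.
Original = 20.9 μg/L × 2.50 × 10⁴ = 5.23 × 10⁵ μg/L = 523 mg/L.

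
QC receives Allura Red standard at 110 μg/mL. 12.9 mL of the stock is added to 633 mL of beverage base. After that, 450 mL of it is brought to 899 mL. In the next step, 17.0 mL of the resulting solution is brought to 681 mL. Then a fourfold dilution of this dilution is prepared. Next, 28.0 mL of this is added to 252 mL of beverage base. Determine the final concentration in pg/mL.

Overall dilution factor = 50.07 × 1.998 × 40.06 × 4 × 10 = 1.60 × 10⁵.
110 μg/mL / 1.60 × 10⁵ = 6.86 × 10⁻⁴ μg/mL = 686 pg/mL.

686 pg/mL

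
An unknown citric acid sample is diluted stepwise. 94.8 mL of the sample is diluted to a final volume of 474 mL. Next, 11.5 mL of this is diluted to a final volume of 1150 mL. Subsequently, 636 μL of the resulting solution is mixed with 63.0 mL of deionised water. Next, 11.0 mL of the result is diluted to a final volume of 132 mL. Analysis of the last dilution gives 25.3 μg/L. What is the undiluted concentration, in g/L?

15.2 g/L

Overall dilution factor = 5 × 100 × 100.1 × 12 = 6.00 × 10⁵.
Original = 25.3 μg/L × 6.00 × 10⁵ = 1.52 × 10⁷ μg/L = 15.2 g/L.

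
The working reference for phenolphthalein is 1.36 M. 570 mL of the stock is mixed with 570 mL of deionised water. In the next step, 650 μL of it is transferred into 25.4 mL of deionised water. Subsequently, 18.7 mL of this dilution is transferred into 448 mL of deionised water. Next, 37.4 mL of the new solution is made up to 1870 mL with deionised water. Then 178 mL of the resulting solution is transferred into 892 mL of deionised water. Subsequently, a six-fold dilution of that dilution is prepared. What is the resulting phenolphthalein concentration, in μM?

Overall dilution factor = 2 × 40.08 × 24.96 × 50 × 6.011 × 6 = 3.61 × 10⁶.
1.36 M / 3.61 × 10⁶ = 3.77 × 10⁻⁷ M = 0.377 μM.

0.377 μM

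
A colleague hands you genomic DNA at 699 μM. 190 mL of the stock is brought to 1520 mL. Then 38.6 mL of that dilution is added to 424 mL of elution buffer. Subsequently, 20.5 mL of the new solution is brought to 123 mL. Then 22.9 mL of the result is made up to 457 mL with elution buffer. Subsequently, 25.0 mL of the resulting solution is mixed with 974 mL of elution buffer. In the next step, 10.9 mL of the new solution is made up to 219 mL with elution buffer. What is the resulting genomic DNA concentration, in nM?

Overall dilution factor = 8 × 11.98 × 6 × 19.96 × 39.96 × 20.09 = 9.22 × 10⁶.
699 μM / 9.22 × 10⁶ = 7.58 × 10⁻⁵ μM = 0.0758 nM.

0.0758 nM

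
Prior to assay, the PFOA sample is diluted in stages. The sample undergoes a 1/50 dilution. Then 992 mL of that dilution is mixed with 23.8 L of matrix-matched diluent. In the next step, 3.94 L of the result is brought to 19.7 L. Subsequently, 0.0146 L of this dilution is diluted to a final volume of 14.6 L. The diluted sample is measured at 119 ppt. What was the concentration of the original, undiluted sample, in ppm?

744 ppm

Overall dilution factor = 50 × 24.99 × 5 × 1000 = 6.25 × 10⁶.
Original = 119 ppt × 6.25 × 10⁶ = 7.44 × 10⁸ ppt = 744 ppm.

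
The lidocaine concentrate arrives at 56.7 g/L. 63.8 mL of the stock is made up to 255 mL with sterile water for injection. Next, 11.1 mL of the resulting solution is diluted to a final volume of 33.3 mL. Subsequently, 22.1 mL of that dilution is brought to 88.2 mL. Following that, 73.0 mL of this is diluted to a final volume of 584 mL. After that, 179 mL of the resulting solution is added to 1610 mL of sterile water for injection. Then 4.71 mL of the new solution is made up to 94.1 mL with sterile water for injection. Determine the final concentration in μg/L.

742 μg/L

Overall dilution factor = 3.997 × 3 × 3.991 × 8 × 9.994 × 19.98 = 7.64 × 10⁴.
56.7 g/L / 7.64 × 10⁴ = 7.42 × 10⁻⁴ g/L = 742 μg/L.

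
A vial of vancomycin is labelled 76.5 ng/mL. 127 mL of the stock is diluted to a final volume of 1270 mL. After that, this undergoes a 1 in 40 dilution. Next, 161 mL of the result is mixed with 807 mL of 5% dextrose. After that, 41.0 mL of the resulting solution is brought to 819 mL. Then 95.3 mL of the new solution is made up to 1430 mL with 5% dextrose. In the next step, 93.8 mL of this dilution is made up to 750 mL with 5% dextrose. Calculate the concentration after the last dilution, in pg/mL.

Overall dilution factor = 10 × 40 × 6.012 × 19.98 × 15.01 × 7.996 = 5.76 × 10⁶.
76.5 ng/mL / 5.76 × 10⁶ = 1.33 × 10⁻⁵ ng/mL = 0.0133 pg/mL.

0.0133 pg/mL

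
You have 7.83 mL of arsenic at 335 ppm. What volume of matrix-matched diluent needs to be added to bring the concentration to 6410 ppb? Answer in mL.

401 mL

6410 ppb = 6.41 ppm.
V₂ = C₁V₁/C₂ = 335 × 7.83 / 6.41 = 409 mL.
Diluent to add = V₂ − V₁ = 409 − 7.83 = 401 mL.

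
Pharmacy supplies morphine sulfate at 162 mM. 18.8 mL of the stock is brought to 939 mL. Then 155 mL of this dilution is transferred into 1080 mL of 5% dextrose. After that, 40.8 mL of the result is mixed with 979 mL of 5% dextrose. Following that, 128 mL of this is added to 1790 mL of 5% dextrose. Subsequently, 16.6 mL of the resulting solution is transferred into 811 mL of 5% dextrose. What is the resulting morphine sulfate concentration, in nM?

21.8 nM

Overall dilution factor = 49.95 × 7.968 × 25.00 × 14.98 × 49.86 = 7.43 × 10⁶.
162 mM / 7.43 × 10⁶ = 2.18 × 10⁻⁵ mM = 21.8 nM.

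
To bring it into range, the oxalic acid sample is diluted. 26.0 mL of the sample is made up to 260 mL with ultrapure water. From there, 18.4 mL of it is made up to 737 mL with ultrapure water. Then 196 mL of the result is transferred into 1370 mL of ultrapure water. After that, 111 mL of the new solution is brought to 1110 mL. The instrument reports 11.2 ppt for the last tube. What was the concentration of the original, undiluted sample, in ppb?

Overall dilution factor = 10 × 40.05 × 7.990 × 10 = 3.20 × 10⁴.
Original = 11.2 ppt × 3.20 × 10⁴ = 3.58 × 10⁵ ppt = 358 ppb.

358 ppb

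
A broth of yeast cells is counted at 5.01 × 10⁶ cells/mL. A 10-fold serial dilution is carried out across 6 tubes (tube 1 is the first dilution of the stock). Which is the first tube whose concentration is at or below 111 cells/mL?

Tube n has concentration 5.01 × 10⁶ cells/mL / 10ⁿ.
Need 10ⁿ ≥ 5.01 × 10⁶ cells/mL / 111 cells/mL = 4.51 × 10⁴, so n ≥ 4.65.
First such tube: n = 5.

tube 5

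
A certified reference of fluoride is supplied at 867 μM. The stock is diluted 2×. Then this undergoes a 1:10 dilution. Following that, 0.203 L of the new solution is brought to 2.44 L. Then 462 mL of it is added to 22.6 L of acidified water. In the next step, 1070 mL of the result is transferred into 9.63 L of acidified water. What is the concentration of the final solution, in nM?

Overall dilution factor = 2 × 10 × 12.02 × 49.92 × 10 = 1.20 × 10⁵.
867 μM / 1.20 × 10⁵ = 7.23 × 10⁻³ μM = 7.23 nM.

7.23 nM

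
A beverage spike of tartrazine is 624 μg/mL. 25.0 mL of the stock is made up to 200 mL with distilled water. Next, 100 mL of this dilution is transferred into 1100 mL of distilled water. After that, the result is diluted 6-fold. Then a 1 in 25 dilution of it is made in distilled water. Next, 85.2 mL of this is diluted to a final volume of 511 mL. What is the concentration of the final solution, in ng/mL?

7.23 ng/mL

Overall dilution factor = 8 × 12 × 6 × 25 × 5.998 = 8.64 × 10⁴.
624 μg/mL / 8.64 × 10⁴ = 7.23 × 10⁻³ μg/mL = 7.23 ng/mL.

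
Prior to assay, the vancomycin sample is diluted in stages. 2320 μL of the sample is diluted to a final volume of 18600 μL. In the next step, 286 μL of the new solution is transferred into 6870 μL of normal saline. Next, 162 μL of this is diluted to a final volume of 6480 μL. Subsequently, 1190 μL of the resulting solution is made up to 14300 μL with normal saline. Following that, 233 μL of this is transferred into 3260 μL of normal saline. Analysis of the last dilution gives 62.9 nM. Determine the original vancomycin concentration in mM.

90.9 mM

Overall dilution factor = 8.017 × 25.02 × 40 × 12.02 × 14.99 = 1.45 × 10⁶.
Original = 62.9 nM × 1.45 × 10⁶ = 9.09 × 10⁷ nM = 90.9 mM.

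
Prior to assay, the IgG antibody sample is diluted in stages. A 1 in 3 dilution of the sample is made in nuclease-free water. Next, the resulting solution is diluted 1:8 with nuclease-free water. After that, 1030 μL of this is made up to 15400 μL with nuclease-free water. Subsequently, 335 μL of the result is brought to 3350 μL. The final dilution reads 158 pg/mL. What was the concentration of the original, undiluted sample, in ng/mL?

567 ng/mL

Overall dilution factor = 3 × 8 × 14.95 × 10 = 3588.
Original = 158 pg/mL × 3588 = 5.67 × 10⁵ pg/mL = 567 ng/mL.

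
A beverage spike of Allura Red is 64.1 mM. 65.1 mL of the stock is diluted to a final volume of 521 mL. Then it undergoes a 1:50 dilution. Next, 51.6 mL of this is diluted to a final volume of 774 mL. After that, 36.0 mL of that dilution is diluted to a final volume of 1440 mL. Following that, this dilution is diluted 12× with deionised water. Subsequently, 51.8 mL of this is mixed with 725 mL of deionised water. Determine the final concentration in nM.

1.48 nM

Overall dilution factor = 8.003 × 50 × 15 × 40 × 12 × 15.00 = 4.32 × 10⁷.
64.1 mM / 4.32 × 10⁷ = 1.48 × 10⁻⁶ mM = 1.48 nM.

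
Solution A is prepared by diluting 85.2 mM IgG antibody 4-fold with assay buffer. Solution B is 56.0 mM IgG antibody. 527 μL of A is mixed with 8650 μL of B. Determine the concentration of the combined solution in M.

C_A = 85.2 mM / 4 = 21.3 mM.
C_mix = (C_A·V_A + C_B·V_B)/(V_A + V_B) = (21.3×527 + 56.0×8650) / 9177 = 54.0 mM = 0.0540 M.

0.0540 M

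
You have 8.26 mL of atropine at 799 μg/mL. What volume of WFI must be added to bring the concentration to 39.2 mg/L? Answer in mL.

39.2 mg/L = 39.2 μg/mL.
V₂ = C₁V₁/C₂ = 799 × 8.26 / 39.2 = 168 mL.
Diluent to add = V₂ − V₁ = 168 − 8.26 = 160 mL.

160 mL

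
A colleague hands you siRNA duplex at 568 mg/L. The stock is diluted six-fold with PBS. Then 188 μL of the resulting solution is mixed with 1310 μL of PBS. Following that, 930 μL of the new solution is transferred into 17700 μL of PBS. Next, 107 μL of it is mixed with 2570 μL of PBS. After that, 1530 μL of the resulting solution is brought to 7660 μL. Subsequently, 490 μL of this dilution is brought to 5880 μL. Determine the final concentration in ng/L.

Overall dilution factor = 6 × 7.968 × 20.03 × 25.02 × 5.007 × 12 = 1.44 × 10⁶.
568 mg/L / 1.44 × 10⁶ = 3.95 × 10⁻⁴ mg/L = 395 ng/L.

395 ng/L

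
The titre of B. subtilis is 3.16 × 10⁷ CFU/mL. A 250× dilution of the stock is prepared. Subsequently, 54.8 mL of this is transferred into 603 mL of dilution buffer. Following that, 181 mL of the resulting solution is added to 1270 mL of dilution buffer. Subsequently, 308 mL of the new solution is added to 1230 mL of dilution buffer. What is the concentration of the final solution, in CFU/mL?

263 CFU/mL

Overall dilution factor = 250 × 12.00 × 8.017 × 4.994 = 1.20 × 10⁵.
3.16 × 10⁷ CFU/mL / 1.20 × 10⁵ = 263 CFU/mL.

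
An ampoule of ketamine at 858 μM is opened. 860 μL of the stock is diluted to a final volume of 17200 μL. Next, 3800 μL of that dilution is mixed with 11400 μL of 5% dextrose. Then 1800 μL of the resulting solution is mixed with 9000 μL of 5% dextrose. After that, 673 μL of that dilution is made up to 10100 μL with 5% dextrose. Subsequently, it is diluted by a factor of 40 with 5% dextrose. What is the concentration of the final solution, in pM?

Overall dilution factor = 20 × 4 × 6 × 15.01 × 40 = 2.88 × 10⁵.
858 μM / 2.88 × 10⁵ = 2.98 × 10⁻³ μM = 2980 pM.

2980 pM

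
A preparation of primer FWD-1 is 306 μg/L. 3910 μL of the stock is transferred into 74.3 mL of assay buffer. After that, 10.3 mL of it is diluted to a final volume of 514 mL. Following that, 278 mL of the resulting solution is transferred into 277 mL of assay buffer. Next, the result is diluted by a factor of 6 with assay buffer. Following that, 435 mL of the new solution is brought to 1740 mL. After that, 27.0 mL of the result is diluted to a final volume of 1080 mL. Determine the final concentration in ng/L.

Overall dilution factor = 20.00 × 49.90 × 1.996 × 6 × 4 × 40 = 1.91 × 10⁶.
306 μg/L / 1.91 × 10⁶ = 1.60 × 10⁻⁴ μg/L = 0.160 ng/L.

0.160 ng/L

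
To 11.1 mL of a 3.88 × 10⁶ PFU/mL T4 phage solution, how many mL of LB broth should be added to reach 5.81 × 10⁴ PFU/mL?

730 mL

V₂ = C₁V₁/C₂ = 3.88 × 10⁶ × 11.1 / 5.81 × 10⁴ = 741 mL.
Diluent to add = V₂ − V₁ = 741 − 11.1 = 730 mL.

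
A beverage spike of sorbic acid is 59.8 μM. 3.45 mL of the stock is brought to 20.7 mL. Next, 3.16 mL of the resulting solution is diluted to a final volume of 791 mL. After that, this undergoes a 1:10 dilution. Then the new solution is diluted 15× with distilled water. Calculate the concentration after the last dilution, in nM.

0.265 nM

Overall dilution factor = 6 × 250.3 × 10 × 15 = 2.25 × 10⁵.
59.8 μM / 2.25 × 10⁵ = 2.65 × 10⁻⁴ μM = 0.265 nM.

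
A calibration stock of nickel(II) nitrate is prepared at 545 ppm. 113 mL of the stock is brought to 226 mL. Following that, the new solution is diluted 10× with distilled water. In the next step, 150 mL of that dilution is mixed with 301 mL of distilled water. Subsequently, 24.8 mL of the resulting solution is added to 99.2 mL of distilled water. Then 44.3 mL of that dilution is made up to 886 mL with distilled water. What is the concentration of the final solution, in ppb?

Overall dilution factor = 2 × 10 × 3.007 × 5 × 20 = 6013.
545 ppm / 6013 = 0.0906 ppm = 90.6 ppb.

90.6 ppb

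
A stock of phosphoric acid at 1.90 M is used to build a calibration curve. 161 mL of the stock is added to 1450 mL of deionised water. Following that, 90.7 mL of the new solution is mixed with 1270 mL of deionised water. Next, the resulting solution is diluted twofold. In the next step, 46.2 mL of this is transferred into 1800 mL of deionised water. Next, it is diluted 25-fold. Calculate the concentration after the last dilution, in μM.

6.33 μM

Overall dilution factor = 10.01 × 15.00 × 2 × 39.96 × 25 = 3.00 × 10⁵.
1.90 M / 3.00 × 10⁵ = 6.33 × 10⁻⁶ M = 6.33 μM.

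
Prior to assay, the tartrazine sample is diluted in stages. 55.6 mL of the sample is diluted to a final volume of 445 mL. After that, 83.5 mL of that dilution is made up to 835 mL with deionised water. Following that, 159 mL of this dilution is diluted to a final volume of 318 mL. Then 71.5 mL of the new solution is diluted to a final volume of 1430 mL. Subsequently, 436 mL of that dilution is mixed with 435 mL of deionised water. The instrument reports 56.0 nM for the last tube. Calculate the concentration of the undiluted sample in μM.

358 μM

Overall dilution factor = 8.004 × 10 × 2 × 20 × 1.998 = 6396.
Original = 56.0 nM × 6396 = 3.58 × 10⁵ nM = 358 μM.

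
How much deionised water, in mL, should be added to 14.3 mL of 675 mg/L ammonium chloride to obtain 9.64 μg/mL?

987 mL

9.64 μg/mL = 9.64 mg/L.
V₂ = C₁V₁/C₂ = 675 × 14.3 / 9.64 = 1001 mL.
Diluent to add = V₂ − V₁ = 1001 − 14.3 = 987 mL.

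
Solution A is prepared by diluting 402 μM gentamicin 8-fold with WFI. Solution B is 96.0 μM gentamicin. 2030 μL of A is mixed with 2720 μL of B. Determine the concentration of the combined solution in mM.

C_A = 402 μM / 8 = 50.2 μM.
C_mix = (C_A·V_A + C_B·V_B)/(V_A + V_B) = (50.2×2030 + 96.0×2720) / 4750 = 76.4 μM = 0.0764 mM.

0.0764 mM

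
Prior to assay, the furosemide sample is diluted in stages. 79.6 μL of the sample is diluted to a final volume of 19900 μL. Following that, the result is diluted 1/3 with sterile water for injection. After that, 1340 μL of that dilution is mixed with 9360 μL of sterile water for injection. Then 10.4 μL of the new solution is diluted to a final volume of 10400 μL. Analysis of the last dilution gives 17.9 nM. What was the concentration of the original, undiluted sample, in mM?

Overall dilution factor = 250 × 3 × 7.985 × 1000 = 5.99 × 10⁶.
Original = 17.9 nM × 5.99 × 10⁶ = 1.07 × 10⁸ nM = 107 mM.

107 mM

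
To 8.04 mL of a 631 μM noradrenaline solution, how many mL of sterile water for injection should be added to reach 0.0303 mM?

159 mL

0.0303 mM = 30.3 μM.
V₂ = C₁V₁/C₂ = 631 × 8.04 / 30.3 = 167 mL.
Diluent to add = V₂ − V₁ = 167 − 8.04 = 159 mL.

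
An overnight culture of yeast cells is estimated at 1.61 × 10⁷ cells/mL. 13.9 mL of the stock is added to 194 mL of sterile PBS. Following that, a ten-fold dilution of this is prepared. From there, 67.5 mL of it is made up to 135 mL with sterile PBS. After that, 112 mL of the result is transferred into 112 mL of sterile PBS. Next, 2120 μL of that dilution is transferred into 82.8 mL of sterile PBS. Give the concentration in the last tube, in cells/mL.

Overall dilution factor = 14.96 × 10 × 2 × 2 × 40.06 = 2.40 × 10⁴.
1.61 × 10⁷ cells/mL / 2.40 × 10⁴ = 672 cells/mL.

672 cells/mL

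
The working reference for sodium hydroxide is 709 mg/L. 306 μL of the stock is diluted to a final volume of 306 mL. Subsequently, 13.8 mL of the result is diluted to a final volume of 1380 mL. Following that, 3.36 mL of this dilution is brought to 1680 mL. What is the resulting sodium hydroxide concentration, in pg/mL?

Overall dilution factor = 1000 × 100 × 500 = 5.00 × 10⁷.
709 mg/L / 5.00 × 10⁷ = 1.42 × 10⁻⁵ mg/L = 14.2 pg/mL.

14.2 pg/mL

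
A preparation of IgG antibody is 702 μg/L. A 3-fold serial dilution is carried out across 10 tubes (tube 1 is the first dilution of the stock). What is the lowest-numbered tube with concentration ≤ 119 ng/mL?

tube 2

Tube n has concentration 702 μg/L / 3ⁿ.
Need 3ⁿ ≥ 702 μg/L / 119 ng/mL = 5.90, so n ≥ 1.62.
First such tube: n = 2.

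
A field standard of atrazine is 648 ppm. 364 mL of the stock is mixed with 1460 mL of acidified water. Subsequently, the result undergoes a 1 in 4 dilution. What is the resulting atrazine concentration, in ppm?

Overall dilution factor = 5.011 × 4 = 20.0.
648 ppm / 20.0 = 32.3 ppm.

32.3 ppm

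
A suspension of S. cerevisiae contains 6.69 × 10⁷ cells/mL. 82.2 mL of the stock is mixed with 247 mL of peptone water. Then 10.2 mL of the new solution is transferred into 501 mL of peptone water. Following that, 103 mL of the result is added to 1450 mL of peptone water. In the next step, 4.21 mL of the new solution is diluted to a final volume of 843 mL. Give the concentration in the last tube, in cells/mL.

Overall dilution factor = 4.005 × 50.12 × 15.08 × 200.2 = 6.06 × 10⁵.
6.69 × 10⁷ cells/mL / 6.06 × 10⁵ = 110 cells/mL.

110 cells/mL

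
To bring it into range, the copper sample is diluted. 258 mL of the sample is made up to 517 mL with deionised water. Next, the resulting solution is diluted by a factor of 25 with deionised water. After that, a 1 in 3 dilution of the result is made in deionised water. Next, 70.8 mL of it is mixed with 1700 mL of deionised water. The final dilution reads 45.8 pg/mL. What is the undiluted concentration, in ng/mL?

Overall dilution factor = 2.004 × 25 × 3 × 25.01 = 3759.
Original = 45.8 pg/mL × 3759 = 1.72 × 10⁵ pg/mL = 172 ng/mL.

172 ng/mL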